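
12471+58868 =71339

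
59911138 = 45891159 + 14019979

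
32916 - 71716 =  - 38800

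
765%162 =117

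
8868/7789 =1 + 1079/7789 = 1.14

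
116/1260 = 29/315 = 0.09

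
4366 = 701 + 3665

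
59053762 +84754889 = 143808651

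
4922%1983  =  956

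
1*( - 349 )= - 349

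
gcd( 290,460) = 10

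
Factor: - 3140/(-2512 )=5/4=2^(-2 )*5^1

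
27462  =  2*13731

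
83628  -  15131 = 68497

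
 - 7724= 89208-96932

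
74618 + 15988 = 90606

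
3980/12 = 331 + 2/3= 331.67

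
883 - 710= 173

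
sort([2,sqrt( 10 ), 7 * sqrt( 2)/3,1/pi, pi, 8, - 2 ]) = [  -  2, 1/pi, 2,pi, sqrt( 10),7 * sqrt ( 2)/3, 8]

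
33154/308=1507/14 =107.64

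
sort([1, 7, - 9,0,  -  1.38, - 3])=[-9, - 3 , - 1.38,0,1 , 7 ] 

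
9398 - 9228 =170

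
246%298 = 246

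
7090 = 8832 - 1742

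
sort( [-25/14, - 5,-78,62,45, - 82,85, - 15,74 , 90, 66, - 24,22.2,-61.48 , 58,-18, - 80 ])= [ - 82 , -80, - 78,-61.48,  -  24,-18, - 15, - 5 , -25/14,22.2, 45, 58,  62, 66,74,85,90] 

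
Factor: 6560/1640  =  4=2^2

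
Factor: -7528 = -2^3*941^1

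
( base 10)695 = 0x2b7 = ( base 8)1267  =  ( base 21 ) 1C2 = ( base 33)l2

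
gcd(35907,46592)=1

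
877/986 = 877/986 = 0.89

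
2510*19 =47690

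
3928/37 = 106+6/37 = 106.16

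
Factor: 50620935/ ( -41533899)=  -5^1*11^( - 1)*149^(-1 )*8447^( - 1 )*3374729^1  =  - 16873645/13844633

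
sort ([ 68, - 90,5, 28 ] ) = [ - 90,5,  28,68 ] 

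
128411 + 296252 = 424663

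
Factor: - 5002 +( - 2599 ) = - 7601 = - 11^1*691^1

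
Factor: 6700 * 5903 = 2^2 *5^2*67^1*5903^1 = 39550100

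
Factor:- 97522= - 2^1*48761^1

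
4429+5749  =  10178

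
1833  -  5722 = -3889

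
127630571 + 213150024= 340780595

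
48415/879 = 55+70/879 = 55.08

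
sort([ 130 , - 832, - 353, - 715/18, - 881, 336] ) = [ - 881, - 832,-353, - 715/18 , 130,336]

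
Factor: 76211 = 17^1*4483^1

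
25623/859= 29 + 712/859 = 29.83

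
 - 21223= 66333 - 87556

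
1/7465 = 1/7465  =  0.00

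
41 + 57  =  98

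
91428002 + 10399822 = 101827824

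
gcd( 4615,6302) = 1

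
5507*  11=60577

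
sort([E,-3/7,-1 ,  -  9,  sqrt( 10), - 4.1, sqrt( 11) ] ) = [-9, -4.1,- 1,-3/7, E , sqrt( 10 ), sqrt( 11)]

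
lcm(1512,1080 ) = 7560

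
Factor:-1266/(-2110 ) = 3/5 = 3^1 *5^(-1)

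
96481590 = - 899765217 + 996246807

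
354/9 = 118/3 = 39.33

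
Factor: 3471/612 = 2^ ( - 2) * 3^( - 1) * 13^1*17^ ( - 1)  *  89^1 = 1157/204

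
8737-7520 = 1217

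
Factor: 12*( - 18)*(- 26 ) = 5616 = 2^4*3^3*13^1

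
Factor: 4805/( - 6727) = -5^1*7^( - 1 ) = - 5/7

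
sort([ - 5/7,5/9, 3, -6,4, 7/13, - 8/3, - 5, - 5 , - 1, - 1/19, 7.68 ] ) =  [ - 6, - 5,  -  5, -8/3, - 1, - 5/7, - 1/19,7/13,5/9, 3,4,  7.68]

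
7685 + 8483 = 16168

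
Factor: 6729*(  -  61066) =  - 2^1 * 3^1*19^1*1607^1 * 2243^1 = - 410913114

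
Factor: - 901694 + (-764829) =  - 1666523^1 = -  1666523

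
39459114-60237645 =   -  20778531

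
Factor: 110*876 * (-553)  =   - 53287080 = - 2^3*3^1*5^1 * 7^1*11^1*73^1*79^1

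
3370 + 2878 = 6248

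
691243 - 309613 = 381630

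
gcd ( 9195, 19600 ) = 5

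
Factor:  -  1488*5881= - 8750928 = - 2^4 *3^1 * 31^1*5881^1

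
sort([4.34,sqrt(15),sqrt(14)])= [sqrt(14) , sqrt(15),4.34 ] 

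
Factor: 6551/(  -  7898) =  - 2^( - 1 )  *  11^ ( - 1 )*359^( - 1 ) * 6551^1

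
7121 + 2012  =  9133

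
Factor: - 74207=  - 7^1*10601^1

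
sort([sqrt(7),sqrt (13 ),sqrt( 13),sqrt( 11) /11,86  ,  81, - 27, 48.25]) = [ - 27, sqrt( 11 ) /11,sqrt(7),sqrt( 13),sqrt( 13),48.25,81,86]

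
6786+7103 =13889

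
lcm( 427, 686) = 41846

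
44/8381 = 44/8381 = 0.01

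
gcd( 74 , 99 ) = 1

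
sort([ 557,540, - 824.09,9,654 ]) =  [ - 824.09, 9,540 , 557, 654] 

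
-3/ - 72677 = 3/72677 =0.00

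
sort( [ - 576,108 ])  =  [ - 576, 108 ] 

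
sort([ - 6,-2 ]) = [-6, - 2] 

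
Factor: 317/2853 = 1/9 = 3^(-2)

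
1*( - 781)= - 781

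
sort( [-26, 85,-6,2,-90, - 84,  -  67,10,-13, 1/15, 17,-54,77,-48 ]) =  [-90, - 84, - 67, - 54,-48, - 26,-13,-6,1/15,2,  10, 17,77,85 ]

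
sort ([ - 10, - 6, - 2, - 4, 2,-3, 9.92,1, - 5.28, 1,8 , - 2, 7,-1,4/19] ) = [ - 10, - 6, -5.28,-4,-3, - 2, - 2,  -  1, 4/19  ,  1, 1 , 2,7, 8, 9.92]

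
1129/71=1129/71=15.90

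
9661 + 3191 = 12852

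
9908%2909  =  1181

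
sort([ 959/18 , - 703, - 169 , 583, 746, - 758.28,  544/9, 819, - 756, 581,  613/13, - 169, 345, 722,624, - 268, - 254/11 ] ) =[ - 758.28, - 756, - 703 , - 268, - 169, - 169,  -  254/11 , 613/13,959/18 , 544/9, 345 , 581, 583, 624, 722,746 , 819 ] 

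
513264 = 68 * 7548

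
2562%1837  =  725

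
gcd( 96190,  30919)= 1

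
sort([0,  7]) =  [ 0,7 ] 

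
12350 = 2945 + 9405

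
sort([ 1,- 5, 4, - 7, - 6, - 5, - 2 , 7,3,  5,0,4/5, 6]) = [ -7,- 6, - 5,  -  5, - 2,0 , 4/5, 1,3, 4,5,  6,7] 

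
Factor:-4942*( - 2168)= 2^4*7^1*271^1*353^1 = 10714256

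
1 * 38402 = 38402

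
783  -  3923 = - 3140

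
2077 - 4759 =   -  2682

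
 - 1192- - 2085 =893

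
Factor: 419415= 3^1*5^1*27961^1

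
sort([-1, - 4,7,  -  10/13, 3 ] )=[-4,-1, - 10/13, 3,7 ] 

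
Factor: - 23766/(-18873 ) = 34/27 = 2^1*3^(  -  3) *17^1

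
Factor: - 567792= -2^4*3^2 * 3943^1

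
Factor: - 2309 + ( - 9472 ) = - 11781 = - 3^2*7^1*11^1*17^1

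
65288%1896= 824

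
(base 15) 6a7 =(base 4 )113203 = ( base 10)1507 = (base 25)2A7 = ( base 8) 2743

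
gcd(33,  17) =1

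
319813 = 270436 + 49377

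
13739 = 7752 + 5987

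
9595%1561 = 229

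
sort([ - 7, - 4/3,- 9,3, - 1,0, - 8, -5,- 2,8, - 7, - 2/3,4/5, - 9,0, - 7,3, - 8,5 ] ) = [-9, - 9, - 8 , - 8, - 7,-7, - 7, - 5, - 2,-4/3 , - 1, - 2/3,0  ,  0, 4/5,3,3  ,  5, 8 ] 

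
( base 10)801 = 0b1100100001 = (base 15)386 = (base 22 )1E9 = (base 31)pq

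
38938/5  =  7787 + 3/5 = 7787.60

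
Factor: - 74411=-74411^1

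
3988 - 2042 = 1946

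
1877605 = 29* 64745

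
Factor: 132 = 2^2*3^1*11^1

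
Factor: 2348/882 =1174/441 = 2^1*3^( - 2 )*7^ ( -2) * 587^1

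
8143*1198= 9755314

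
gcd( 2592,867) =3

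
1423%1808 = 1423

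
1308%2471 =1308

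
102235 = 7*14605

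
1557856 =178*8752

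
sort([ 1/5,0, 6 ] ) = [ 0  ,  1/5,6] 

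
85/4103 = 85/4103 = 0.02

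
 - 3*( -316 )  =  948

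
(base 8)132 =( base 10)90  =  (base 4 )1122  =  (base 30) 30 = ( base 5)330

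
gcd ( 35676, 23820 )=12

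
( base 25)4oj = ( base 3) 11021112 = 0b110000101111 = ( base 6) 22235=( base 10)3119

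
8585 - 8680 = -95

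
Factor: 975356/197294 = 2^1 * 23^( - 1 ) * 4289^( - 1 )*243839^1 = 487678/98647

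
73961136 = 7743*9552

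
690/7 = 690/7 = 98.57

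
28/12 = 2 + 1/3 = 2.33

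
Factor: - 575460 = - 2^2*3^2*5^1 *23^1*139^1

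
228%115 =113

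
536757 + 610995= 1147752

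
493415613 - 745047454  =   - 251631841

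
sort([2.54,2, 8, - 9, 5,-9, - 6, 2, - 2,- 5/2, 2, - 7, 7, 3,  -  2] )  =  [ - 9, - 9, -7, - 6, - 5/2,- 2,  -  2,  2, 2, 2, 2.54, 3, 5,7, 8 ]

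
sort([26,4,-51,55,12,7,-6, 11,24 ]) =[ - 51, - 6 , 4, 7,11,12,24,26, 55 ]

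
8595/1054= 8595/1054  =  8.15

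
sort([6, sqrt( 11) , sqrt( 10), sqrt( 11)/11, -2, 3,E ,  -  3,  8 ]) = [  -  3,-2,sqrt(11) /11,E , 3,sqrt(10),sqrt ( 11),  6,8] 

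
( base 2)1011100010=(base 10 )738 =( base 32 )N2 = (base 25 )14d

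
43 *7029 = 302247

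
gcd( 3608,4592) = 328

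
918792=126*7292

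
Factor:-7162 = - 2^1  *3581^1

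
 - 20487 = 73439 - 93926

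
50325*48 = 2415600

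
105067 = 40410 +64657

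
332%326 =6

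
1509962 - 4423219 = -2913257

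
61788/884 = 69+198/221 = 69.90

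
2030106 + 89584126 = 91614232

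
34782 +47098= 81880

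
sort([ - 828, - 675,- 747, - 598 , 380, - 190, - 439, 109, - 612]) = [ - 828, - 747, - 675, - 612, - 598, - 439,-190, 109, 380] 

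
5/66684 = 5/66684 =0.00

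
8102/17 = 8102/17 =476.59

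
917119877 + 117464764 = 1034584641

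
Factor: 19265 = 5^1*3853^1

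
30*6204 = 186120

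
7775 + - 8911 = -1136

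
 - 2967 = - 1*2967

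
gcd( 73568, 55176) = 18392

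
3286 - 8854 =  - 5568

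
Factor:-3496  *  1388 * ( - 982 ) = 4765103936 = 2^6 * 19^1 * 23^1*347^1*491^1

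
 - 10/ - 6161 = 10/6161 = 0.00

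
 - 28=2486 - 2514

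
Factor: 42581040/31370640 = 7^ (- 1 )*71^( - 1)*263^ ( - 1)*177421^1 = 177421/130711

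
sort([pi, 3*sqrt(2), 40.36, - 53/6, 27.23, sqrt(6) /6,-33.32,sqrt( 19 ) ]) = [ - 33.32, - 53/6, sqrt (6) /6,pi, 3  *sqrt( 2) , sqrt (19), 27.23, 40.36 ] 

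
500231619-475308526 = 24923093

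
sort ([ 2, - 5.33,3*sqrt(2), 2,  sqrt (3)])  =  [ - 5.33,sqrt(3), 2, 2, 3 * sqrt(2) ] 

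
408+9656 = 10064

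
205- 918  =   - 713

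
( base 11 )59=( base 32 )20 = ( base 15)44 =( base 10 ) 64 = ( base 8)100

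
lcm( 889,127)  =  889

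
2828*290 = 820120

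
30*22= 660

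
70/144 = 35/72=   0.49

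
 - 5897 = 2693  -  8590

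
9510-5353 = 4157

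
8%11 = 8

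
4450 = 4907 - 457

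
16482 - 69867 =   -  53385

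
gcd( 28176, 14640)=48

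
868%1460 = 868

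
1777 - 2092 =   -  315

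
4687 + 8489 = 13176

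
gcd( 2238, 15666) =2238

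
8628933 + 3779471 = 12408404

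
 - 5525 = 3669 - 9194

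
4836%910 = 286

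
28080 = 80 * 351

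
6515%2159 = 38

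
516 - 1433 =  - 917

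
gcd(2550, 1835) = 5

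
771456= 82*9408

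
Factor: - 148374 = - 2^1 * 3^2 * 8243^1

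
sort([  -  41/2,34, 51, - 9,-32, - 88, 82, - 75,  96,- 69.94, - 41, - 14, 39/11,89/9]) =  [ -88, - 75, - 69.94 ,-41,-32, - 41/2, - 14,-9,39/11, 89/9,34, 51,  82, 96]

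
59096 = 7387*8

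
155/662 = 155/662=0.23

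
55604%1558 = 1074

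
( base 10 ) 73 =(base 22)37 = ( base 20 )3D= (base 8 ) 111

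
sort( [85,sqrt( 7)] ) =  [ sqrt( 7) , 85 ]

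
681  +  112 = 793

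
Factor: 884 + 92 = 976 = 2^4*61^1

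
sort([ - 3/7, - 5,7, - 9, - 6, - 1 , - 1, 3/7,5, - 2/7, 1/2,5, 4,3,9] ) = [ - 9, - 6, - 5, - 1, - 1, - 3/7, - 2/7,3/7,1/2, 3,4,5,5, 7,9]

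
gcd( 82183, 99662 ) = 1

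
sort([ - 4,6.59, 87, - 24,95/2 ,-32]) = [-32,  -  24,-4,6.59, 95/2, 87 ] 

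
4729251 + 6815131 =11544382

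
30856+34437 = 65293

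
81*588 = 47628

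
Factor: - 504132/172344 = -977/334 = - 2^( - 1 )*167^( - 1 )*977^1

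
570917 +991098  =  1562015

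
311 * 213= 66243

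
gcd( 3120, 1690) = 130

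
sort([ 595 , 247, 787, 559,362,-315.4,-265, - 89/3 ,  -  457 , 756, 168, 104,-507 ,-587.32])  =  [-587.32, - 507 ,-457, - 315.4, - 265, - 89/3,104 , 168, 247 , 362, 559, 595,756,  787 ] 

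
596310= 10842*55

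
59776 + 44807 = 104583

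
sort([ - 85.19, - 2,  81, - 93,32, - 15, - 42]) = [-93, - 85.19, - 42,  -  15, - 2,32, 81 ]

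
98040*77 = 7549080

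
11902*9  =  107118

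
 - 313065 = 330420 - 643485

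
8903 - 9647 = - 744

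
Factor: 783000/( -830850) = - 180/191 = - 2^2*3^2* 5^1*191^( - 1)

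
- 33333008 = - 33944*982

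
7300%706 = 240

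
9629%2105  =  1209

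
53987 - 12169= 41818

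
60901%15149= 305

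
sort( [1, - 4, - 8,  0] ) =[ -8, - 4, 0, 1]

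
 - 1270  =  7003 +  - 8273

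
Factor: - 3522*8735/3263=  - 2^1*3^1*5^1*13^( - 1 )*251^( - 1 )*587^1*1747^1 = - 30764670/3263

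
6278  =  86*73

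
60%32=28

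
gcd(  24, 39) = 3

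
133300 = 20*6665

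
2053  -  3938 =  - 1885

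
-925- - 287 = -638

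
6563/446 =14 + 319/446 = 14.72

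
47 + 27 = 74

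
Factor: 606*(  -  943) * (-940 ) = 537170520 = 2^3*3^1*5^1*23^1*41^1*47^1 *101^1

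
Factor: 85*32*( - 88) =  - 239360 = - 2^8*5^1* 11^1*17^1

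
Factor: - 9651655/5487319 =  - 5^1 * 13^1*83^1*1049^ ( - 1 )*1789^1*5231^(  -  1)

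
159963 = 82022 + 77941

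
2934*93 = 272862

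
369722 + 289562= 659284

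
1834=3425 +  - 1591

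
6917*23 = 159091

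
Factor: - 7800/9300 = - 26/31= - 2^1*13^1 *31^ ( - 1)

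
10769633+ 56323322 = 67092955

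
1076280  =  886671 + 189609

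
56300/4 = 14075 = 14075.00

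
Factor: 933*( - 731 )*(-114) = 77750622  =  2^1*3^2*17^1*19^1 * 43^1*311^1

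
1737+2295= 4032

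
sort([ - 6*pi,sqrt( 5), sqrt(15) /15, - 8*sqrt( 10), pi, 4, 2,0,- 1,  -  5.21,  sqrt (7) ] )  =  [ - 8*sqrt (10), - 6*pi, - 5.21,-1, 0,sqrt( 15 ) /15 , 2, sqrt(5), sqrt( 7 ),pi, 4]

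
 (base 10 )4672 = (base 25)7BM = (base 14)19BA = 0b1001001000000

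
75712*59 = 4467008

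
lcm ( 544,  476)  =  3808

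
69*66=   4554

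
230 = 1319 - 1089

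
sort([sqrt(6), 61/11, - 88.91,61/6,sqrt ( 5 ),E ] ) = [-88.91,sqrt(5),sqrt( 6), E,61/11,61/6 ]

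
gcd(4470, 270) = 30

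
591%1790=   591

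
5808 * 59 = 342672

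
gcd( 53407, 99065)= 1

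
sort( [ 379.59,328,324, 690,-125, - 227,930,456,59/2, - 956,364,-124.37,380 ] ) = [ - 956,-227,-125,-124.37,  59/2,324,328,364,379.59,380,456,690,930 ]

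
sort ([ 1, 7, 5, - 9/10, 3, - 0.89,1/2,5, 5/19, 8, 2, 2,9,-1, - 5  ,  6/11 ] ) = [- 5,-1, -9/10, - 0.89, 5/19, 1/2,6/11, 1,2,2, 3,5, 5,7, 8 , 9] 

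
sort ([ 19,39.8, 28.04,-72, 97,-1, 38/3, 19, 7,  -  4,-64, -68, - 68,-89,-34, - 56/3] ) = [ - 89, - 72,-68, - 68, - 64,  -  34,-56/3,-4, - 1,7 , 38/3, 19,19,  28.04 , 39.8, 97]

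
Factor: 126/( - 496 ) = -63/248 = -2^( - 3 )*3^2*7^1 * 31^( - 1 ) 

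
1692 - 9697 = - 8005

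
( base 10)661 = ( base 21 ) 1AA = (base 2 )1010010101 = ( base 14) 353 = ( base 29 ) MN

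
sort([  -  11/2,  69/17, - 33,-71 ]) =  [  -  71, - 33,- 11/2, 69/17 ] 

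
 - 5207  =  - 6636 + 1429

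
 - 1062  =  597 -1659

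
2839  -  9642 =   -  6803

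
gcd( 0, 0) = 0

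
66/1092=11/182 =0.06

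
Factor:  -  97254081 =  - 3^3*29^2*4283^1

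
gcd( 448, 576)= 64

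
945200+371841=1317041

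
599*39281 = 23529319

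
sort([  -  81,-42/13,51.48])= [ - 81, - 42/13,51.48]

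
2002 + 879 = 2881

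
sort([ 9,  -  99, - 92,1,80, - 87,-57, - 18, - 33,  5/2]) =[ - 99, - 92 , - 87, - 57, - 33, - 18,  1, 5/2,9,80]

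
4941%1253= 1182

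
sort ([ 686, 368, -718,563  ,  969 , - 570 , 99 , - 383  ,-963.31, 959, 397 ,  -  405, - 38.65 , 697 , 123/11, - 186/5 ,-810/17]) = [ - 963.31 ,-718,  -  570, - 405,  -  383, - 810/17, - 38.65 , - 186/5,123/11  ,  99,368 , 397,563, 686 , 697,959, 969 ]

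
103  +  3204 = 3307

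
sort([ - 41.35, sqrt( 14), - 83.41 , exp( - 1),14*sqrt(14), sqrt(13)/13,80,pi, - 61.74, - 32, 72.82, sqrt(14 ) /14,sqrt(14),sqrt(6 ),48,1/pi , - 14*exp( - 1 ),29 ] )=[ - 83.41, - 61.74, - 41.35, - 32, - 14 *exp( - 1),sqrt(14 ) /14, sqrt( 13)/13,1/pi,exp (-1),sqrt( 6 ),  pi , sqrt(14),sqrt(  14),29 , 48,14*sqrt( 14),  72.82 , 80 ]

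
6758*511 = 3453338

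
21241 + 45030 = 66271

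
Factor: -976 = -2^4*61^1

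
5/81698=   5/81698= 0.00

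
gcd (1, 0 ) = 1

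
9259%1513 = 181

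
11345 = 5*2269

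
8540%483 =329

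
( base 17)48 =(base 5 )301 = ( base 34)28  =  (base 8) 114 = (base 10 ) 76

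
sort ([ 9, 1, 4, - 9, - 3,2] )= [ - 9, - 3, 1, 2,  4  ,  9]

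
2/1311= 2/1311 = 0.00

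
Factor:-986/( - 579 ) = 2^1*3^(-1)*17^1*29^1 * 193^( - 1 ) 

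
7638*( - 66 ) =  - 504108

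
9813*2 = 19626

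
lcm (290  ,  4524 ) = 22620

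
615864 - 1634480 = -1018616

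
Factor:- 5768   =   - 2^3 * 7^1*103^1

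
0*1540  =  0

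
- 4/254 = - 1 + 125/127 = -0.02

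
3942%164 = 6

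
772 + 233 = 1005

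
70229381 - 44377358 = 25852023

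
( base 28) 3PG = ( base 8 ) 5774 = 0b101111111100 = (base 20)7D8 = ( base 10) 3068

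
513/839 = 513/839 = 0.61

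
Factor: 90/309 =2^1*3^1 * 5^1*103^( -1 )  =  30/103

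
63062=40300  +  22762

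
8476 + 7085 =15561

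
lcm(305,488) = 2440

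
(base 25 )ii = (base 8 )724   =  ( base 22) L6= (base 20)138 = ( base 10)468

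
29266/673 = 29266/673= 43.49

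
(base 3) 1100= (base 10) 36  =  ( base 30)16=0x24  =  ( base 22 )1e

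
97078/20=48539/10 = 4853.90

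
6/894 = 1/149 = 0.01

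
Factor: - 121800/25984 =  - 2^( - 4)*3^1*5^2 =- 75/16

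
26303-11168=15135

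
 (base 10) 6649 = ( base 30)7bj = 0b1100111111001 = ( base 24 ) bd1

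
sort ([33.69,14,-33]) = [-33, 14 , 33.69]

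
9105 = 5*1821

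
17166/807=5722/269 = 21.27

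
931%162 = 121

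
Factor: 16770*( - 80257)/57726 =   -  224318315/9621= - 3^( - 2)*5^1*13^1*17^1*43^1*1069^(  -  1)*4721^1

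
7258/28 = 3629/14 = 259.21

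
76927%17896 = 5343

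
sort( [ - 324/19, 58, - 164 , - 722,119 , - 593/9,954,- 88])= [ - 722, - 164, - 88, - 593/9,-324/19,58,119,954] 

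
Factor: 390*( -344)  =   - 2^4  *3^1 * 5^1*13^1* 43^1=- 134160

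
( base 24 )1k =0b101100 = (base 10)44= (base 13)35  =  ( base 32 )1C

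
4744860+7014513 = 11759373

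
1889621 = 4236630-2347009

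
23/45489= 23/45489= 0.00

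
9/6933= 3/2311  =  0.00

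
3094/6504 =1547/3252 = 0.48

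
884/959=884/959 = 0.92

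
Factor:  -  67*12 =-2^2*3^1*67^1 = - 804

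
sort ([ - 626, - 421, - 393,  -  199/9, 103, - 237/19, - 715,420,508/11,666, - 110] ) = [ - 715, - 626, - 421, - 393, - 110, - 199/9, - 237/19, 508/11, 103,420, 666]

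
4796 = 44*109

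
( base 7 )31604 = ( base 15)24CE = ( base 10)7844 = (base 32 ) 7L4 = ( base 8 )17244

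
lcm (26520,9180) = 238680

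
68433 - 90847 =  - 22414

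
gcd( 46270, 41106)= 2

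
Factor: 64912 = 2^4*4057^1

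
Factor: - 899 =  - 29^1* 31^1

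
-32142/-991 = 32 + 430/991= 32.43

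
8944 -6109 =2835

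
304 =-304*( - 1 )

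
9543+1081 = 10624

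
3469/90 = 38  +  49/90 = 38.54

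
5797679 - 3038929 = 2758750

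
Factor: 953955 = 3^2*5^1*17^1*29^1*43^1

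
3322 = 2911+411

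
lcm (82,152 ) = 6232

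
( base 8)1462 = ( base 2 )1100110010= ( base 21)1HK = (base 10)818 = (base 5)11233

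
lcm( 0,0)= 0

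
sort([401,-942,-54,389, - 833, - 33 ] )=[ - 942, - 833,  -  54, - 33, 389, 401] 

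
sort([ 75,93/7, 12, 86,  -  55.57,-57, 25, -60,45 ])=[ - 60, - 57,  -  55.57  ,  12,93/7, 25,45,75,86] 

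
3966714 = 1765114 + 2201600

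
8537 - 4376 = 4161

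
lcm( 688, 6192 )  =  6192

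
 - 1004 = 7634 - 8638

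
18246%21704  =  18246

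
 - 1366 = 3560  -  4926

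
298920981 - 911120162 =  - 612199181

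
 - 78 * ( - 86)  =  6708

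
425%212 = 1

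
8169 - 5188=2981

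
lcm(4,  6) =12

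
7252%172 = 28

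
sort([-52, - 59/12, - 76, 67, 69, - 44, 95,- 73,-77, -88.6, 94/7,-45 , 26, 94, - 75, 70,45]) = [ - 88.6, - 77,-76,-75, -73, - 52,-45, - 44,-59/12,94/7, 26, 45, 67, 69 , 70, 94, 95] 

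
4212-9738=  - 5526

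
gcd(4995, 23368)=1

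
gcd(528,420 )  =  12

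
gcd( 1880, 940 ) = 940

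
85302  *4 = 341208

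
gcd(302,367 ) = 1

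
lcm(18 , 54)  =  54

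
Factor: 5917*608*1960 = 7051170560 =2^8 * 5^1*7^2*19^1 * 61^1 * 97^1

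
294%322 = 294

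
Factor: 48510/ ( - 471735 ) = - 2^1*7^2*953^( - 1) = - 98/953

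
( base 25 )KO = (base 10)524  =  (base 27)jb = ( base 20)164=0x20c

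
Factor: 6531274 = 2^1*3265637^1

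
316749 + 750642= 1067391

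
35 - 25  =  10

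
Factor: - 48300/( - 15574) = 24150/7787 =2^1*3^1*5^2*7^1*13^( - 1)*23^1*599^( - 1)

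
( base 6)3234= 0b1011100110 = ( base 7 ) 2110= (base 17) 29b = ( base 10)742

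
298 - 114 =184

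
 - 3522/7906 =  - 1+2192/3953 = -0.45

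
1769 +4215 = 5984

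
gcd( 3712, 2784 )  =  928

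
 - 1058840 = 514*(-2060)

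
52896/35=52896/35 = 1511.31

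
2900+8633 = 11533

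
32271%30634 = 1637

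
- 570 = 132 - 702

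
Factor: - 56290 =-2^1*5^1 *13^1*433^1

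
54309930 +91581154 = 145891084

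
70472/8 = 8809=8809.00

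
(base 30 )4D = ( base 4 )2011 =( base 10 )133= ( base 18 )77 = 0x85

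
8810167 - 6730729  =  2079438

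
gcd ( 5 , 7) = 1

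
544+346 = 890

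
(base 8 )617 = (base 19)120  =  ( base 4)12033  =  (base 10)399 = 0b110001111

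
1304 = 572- - 732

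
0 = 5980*0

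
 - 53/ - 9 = 5+8/9 = 5.89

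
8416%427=303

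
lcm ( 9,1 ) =9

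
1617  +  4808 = 6425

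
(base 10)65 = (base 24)2h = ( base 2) 1000001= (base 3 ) 2102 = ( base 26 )2d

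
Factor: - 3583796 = - 2^2*71^1*12619^1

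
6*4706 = 28236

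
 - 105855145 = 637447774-743302919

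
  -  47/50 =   -  47/50 = - 0.94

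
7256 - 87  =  7169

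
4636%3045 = 1591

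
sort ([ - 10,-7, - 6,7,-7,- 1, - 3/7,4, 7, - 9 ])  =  [ - 10, -9, - 7,  -  7, -6, - 1,- 3/7, 4, 7, 7 ]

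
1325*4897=6488525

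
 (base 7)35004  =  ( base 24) FBI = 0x22DA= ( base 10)8922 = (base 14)3374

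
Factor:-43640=-2^3*5^1*1091^1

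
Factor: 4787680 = 2^5*5^1 *23^1*1301^1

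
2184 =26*84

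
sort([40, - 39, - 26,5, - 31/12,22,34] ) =[ - 39,-26, - 31/12,  5, 22,  34,40] 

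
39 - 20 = 19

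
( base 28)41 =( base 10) 113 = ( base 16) 71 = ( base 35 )38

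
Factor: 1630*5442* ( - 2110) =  - 18716670600 = -  2^3*3^1* 5^2*163^1*211^1*907^1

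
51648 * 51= 2634048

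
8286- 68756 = - 60470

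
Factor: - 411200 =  - 2^6*5^2 * 257^1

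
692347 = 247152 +445195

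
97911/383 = 255 + 246/383 = 255.64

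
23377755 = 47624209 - 24246454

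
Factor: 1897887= 3^1*632629^1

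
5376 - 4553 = 823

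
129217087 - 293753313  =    -  164536226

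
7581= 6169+1412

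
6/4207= 6/4207 = 0.00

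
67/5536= 67/5536 = 0.01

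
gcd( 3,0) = 3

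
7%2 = 1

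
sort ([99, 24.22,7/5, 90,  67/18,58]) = [7/5,67/18,  24.22,58 , 90,99] 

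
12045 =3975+8070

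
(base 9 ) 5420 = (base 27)5CI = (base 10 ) 3987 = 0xF93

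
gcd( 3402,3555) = 9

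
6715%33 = 16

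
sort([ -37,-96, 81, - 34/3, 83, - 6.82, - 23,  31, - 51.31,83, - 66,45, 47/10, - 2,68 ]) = [ - 96,-66, - 51.31, - 37,  -  23,-34/3, - 6.82, - 2, 47/10, 31, 45, 68,81,83 , 83 ]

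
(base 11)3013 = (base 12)239B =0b111110100111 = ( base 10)4007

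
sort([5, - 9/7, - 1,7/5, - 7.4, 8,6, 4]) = [ - 7.4, - 9/7, - 1,7/5,4,5, 6,8]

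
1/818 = 1/818 = 0.00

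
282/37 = 282/37 = 7.62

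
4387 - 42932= - 38545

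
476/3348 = 119/837= 0.14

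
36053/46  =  36053/46  =  783.76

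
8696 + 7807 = 16503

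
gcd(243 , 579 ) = 3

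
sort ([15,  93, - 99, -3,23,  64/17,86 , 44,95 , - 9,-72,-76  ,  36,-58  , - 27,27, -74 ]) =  [ - 99, - 76  , - 74, - 72, - 58,-27, - 9, - 3, 64/17,15,23, 27 , 36,44,86,  93,95]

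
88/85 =88/85= 1.04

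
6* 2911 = 17466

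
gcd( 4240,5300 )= 1060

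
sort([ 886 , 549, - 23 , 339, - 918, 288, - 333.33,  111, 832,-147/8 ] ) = [ - 918, - 333.33, -23,- 147/8,111,  288 , 339,549, 832, 886] 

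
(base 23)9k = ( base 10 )227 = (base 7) 443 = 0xe3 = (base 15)102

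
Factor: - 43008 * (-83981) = 3611854848= 2^11*3^1 * 7^1*137^1*613^1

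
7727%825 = 302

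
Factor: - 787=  - 787^1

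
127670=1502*85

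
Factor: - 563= - 563^1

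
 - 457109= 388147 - 845256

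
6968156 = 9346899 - 2378743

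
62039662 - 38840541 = 23199121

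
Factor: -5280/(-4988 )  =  1320/1247 =2^3*3^1*5^1*11^1*29^( - 1 )*43^(-1) 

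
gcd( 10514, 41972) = 14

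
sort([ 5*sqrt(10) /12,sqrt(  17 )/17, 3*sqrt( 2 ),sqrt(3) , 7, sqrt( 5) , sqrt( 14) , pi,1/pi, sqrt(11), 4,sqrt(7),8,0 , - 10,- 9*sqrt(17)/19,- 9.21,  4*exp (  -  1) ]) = [ - 10, - 9.21,-9*sqrt ( 17)/19, 0,sqrt(17) /17,1/pi,5*sqrt(10)/12,4 * exp(  -  1 ) , sqrt(3), sqrt(5),  sqrt(7) , pi,sqrt(11),sqrt(14),4,3*sqrt(2), 7, 8 ] 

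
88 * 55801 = 4910488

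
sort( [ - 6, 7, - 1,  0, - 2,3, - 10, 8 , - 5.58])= [ - 10, - 6,  -  5.58, - 2, -1, 0,3,  7, 8]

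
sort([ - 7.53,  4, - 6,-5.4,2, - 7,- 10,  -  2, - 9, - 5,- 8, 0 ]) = [  -  10, - 9, - 8,- 7.53,-7,- 6,-5.4, - 5, - 2 , 0, 2, 4 ] 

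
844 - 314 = 530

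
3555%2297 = 1258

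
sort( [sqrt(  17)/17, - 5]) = [ - 5,  sqrt( 17 )/17]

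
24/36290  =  12/18145 = 0.00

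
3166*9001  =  28497166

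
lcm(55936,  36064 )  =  2740864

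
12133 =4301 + 7832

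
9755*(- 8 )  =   - 78040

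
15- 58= -43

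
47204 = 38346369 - 38299165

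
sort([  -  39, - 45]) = [-45, -39]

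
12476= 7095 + 5381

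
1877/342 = 5  +  167/342 =5.49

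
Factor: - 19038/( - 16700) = 57/50 = 2^( - 1 )*3^1*5^(- 2)*19^1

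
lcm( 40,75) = 600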